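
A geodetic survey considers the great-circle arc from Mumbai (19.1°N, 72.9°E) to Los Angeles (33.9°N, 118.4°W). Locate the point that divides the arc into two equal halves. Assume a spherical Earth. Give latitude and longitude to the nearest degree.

Write both endpoints as unit vectors p₁, p₂ with components (cos φ cos λ, cos φ sin λ, sin φ).
The central angle between the endpoints is δ = arccos(p₁·p₂) ≈ 2.198 rad (125.9°).
Interpolate at f = 1/2 with slerp weights a = sin((1−f)δ)/sin δ ≈ 1.100, b = sin(fδ)/sin δ ≈ 1.100.
p = a·p₁ + b·p₂ ≈ (-0.129, 0.190, 0.973); φ = arcsin(p_z) ≈ 76.72°, λ = atan2(p_y, p_x) ≈ 124.04°.

≈ 77°N, 124°E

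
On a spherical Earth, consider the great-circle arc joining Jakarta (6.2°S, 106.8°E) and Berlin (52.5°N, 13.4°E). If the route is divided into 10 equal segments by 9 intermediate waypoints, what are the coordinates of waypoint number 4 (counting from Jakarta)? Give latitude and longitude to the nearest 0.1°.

≈ 24.1°N, 82.0°E

Convert each endpoint to a unit vector on the sphere (x = cos φ cos λ, y = cos φ sin λ, z = sin φ).
The central angle between the endpoints is δ = arccos(p₁·p₂) ≈ 1.693 rad (97.0°).
Interpolate at f = 4/10 with slerp weights a = sin((1−f)δ)/sin δ ≈ 0.856, b = sin(fδ)/sin δ ≈ 0.631.
p = a·p₁ + b·p₂ ≈ (0.128, 0.904, 0.408); φ = arcsin(p_z) ≈ 24.10°, λ = atan2(p_y, p_x) ≈ 81.95°.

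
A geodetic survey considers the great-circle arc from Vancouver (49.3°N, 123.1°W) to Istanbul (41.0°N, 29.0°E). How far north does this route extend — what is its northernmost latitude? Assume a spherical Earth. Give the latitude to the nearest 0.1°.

≈ 76.7°N

The great circle lies in the plane with unit normal n̂ = (p₁ × p₂)/|p₁ × p₂|.
Here n̂_z ≈ +0.231; the vertex latitude is φ_max = arccos|n̂_z| ≈ 76.7°.
Check via Clairaut: cos φ_max = |cos φ₁| · sin C = cos(49.3°)·sin(20.7°) ≈ 0.231, again giving ≈ 76.7°.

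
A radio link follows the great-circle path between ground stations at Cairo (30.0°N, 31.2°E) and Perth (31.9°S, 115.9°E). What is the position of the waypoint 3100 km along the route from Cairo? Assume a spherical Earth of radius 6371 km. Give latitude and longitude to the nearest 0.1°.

≈ (13.7°N, 55.7°E)

From cos δ = sin φ₁ sin φ₂ + cos φ₁ cos φ₂ cos Δλ, the central angle is δ ≈ 1.768 rad (101.3°). The total great-circle distance is δ·R ≈ 1.768 × 6371 ≈ 11266 km, so the target fraction is f = 3100/11266 ≈ 0.275.
Interpolate at f ≈ 0.275 with slerp weights a = sin((1−f)δ)/sin δ ≈ 0.978, b = sin(fδ)/sin δ ≈ 0.477.
p = a·p₁ + b·p₂ ≈ (0.547, 0.803, 0.237); φ = arcsin(p_z) ≈ 13.70°, λ = atan2(p_y, p_x) ≈ 55.71°.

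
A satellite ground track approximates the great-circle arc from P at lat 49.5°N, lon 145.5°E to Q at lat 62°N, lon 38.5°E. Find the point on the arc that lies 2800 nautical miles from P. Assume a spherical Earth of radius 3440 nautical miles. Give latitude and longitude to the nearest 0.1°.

Convert each endpoint to a unit vector on the sphere (x = cos φ cos λ, y = cos φ sin λ, z = sin φ).
The central angle between the endpoints is δ = arccos(p₁·p₂) ≈ 0.949 rad (54.4°). The total great-circle distance is δ·R ≈ 0.949 × 3440 ≈ 3266 nmi, so the target fraction is f = 2800/3266 ≈ 0.857.
Interpolate at f ≈ 0.857 with slerp weights a = sin((1−f)δ)/sin δ ≈ 0.166, b = sin(fδ)/sin δ ≈ 0.894.
p = a·p₁ + b·p₂ ≈ (0.240, 0.322, 0.916); φ = arcsin(p_z) ≈ 66.31°, λ = atan2(p_y, p_x) ≈ 53.37°.

≈ lat 66.3°N, lon 53.4°E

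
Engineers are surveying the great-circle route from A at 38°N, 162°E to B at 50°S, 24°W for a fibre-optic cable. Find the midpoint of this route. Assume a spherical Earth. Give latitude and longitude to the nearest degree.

≈ 43°S, 174°W

Convert each endpoint to a unit vector on the sphere (x = cos φ cos λ, y = cos φ sin λ, z = sin φ).
The central angle between the endpoints is δ = arccos(p₁·p₂) ≈ 2.919 rad (167.3°).
Interpolate at f = 1/2 with slerp weights a = sin((1−f)δ)/sin δ ≈ 4.506, b = sin(fδ)/sin δ ≈ 4.506.
p = a·p₁ + b·p₂ ≈ (-0.731, -0.081, -0.678); φ = arcsin(p_z) ≈ -42.66°, λ = atan2(p_y, p_x) ≈ -173.69°.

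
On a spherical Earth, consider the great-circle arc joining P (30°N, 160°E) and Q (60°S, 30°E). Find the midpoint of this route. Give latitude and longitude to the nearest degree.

The haversine formula gives a central angle δ ≈ 2.362 rad (135.3°) between the endpoints.
Interpolate at f = 1/2 with slerp weights a = sin((1−f)δ)/sin δ ≈ 1.316, b = sin(fδ)/sin δ ≈ 1.316.
p = a·p₁ + b·p₂ ≈ (-0.501, 0.719, -0.482); φ = arcsin(p_z) ≈ -28.80°, λ = atan2(p_y, p_x) ≈ 124.88°.

≈ (29°S, 125°E)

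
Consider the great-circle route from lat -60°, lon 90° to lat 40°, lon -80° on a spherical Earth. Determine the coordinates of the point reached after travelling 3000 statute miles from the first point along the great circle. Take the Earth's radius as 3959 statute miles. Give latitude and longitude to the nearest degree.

Write both endpoints as unit vectors p₁, p₂ with components (cos φ cos λ, cos φ sin λ, sin φ).
The central angle between the endpoints is δ = arccos(p₁·p₂) ≈ 2.776 rad (159.0°). The total great-circle distance is δ·R ≈ 2.776 × 3959 ≈ 10990 mi, so the target fraction is f = 3000/10990 ≈ 0.273.
Interpolate at f ≈ 0.273 with slerp weights a = sin((1−f)δ)/sin δ ≈ 2.521, b = sin(fδ)/sin δ ≈ 1.922.
p = a·p₁ + b·p₂ ≈ (0.256, -0.189, -0.948); φ = arcsin(p_z) ≈ -71.45°, λ = atan2(p_y, p_x) ≈ -36.52°.

≈ lat -71°, lon -37°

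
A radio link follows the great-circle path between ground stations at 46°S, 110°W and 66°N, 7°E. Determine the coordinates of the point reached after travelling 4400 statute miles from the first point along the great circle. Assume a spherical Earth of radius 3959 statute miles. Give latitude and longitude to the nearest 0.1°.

Write both endpoints as unit vectors p₁, p₂ with components (cos φ cos λ, cos φ sin λ, sin φ).
The central angle between the endpoints is δ = arccos(p₁·p₂) ≈ 2.474 rad (141.8°). The total great-circle distance is δ·R ≈ 2.474 × 3959 ≈ 9795 mi, so the target fraction is f = 4400/9795 ≈ 0.449.
Interpolate at f ≈ 0.449 with slerp weights a = sin((1−f)δ)/sin δ ≈ 1.581, b = sin(fδ)/sin δ ≈ 1.448.
p = a·p₁ + b·p₂ ≈ (0.209, -0.960, 0.186); φ = arcsin(p_z) ≈ 10.71°, λ = atan2(p_y, p_x) ≈ -77.72°.

≈ 10.7°N, 77.7°W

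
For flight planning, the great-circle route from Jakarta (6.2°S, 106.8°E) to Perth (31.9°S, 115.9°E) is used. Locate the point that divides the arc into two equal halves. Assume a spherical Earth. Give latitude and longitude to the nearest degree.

≈ (19°S, 111°E)

Write both endpoints as unit vectors p₁, p₂ with components (cos φ cos λ, cos φ sin λ, sin φ).
The central angle between the endpoints is δ = arccos(p₁·p₂) ≈ 0.472 rad (27.1°).
Interpolate at f = 1/2 with slerp weights a = sin((1−f)δ)/sin δ ≈ 0.514, b = sin(fδ)/sin δ ≈ 0.514.
p = a·p₁ + b·p₂ ≈ (-0.338, 0.882, -0.327); φ = arcsin(p_z) ≈ -19.11°, λ = atan2(p_y, p_x) ≈ 110.99°.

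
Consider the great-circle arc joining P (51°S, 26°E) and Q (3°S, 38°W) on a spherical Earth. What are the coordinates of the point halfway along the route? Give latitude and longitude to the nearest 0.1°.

≈ (30.7°S, 14.1°W)

Convert each endpoint to a unit vector on the sphere (x = cos φ cos λ, y = cos φ sin λ, z = sin φ).
The central angle between the endpoints is δ = arccos(p₁·p₂) ≈ 1.249 rad (71.6°).
Interpolate at f = 1/2 with slerp weights a = sin((1−f)δ)/sin δ ≈ 0.616, b = sin(fδ)/sin δ ≈ 0.616.
p = a·p₁ + b·p₂ ≈ (0.834, -0.209, -0.511); φ = arcsin(p_z) ≈ -30.75°, λ = atan2(p_y, p_x) ≈ -14.07°.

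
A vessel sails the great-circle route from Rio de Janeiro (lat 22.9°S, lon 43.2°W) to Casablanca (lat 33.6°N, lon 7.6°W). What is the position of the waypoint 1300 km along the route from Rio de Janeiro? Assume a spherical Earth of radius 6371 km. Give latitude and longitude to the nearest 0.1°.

≈ lat 12.9°S, lon 36.9°W

Write both endpoints as unit vectors p₁, p₂ with components (cos φ cos λ, cos φ sin λ, sin φ).
The central angle between the endpoints is δ = arccos(p₁·p₂) ≈ 1.150 rad (65.9°). The total great-circle distance is δ·R ≈ 1.150 × 6371 ≈ 7326 km, so the target fraction is f = 1300/7326 ≈ 0.177.
Interpolate at f ≈ 0.177 with slerp weights a = sin((1−f)δ)/sin δ ≈ 0.889, b = sin(fδ)/sin δ ≈ 0.222.
p = a·p₁ + b·p₂ ≈ (0.780, -0.585, -0.223); φ = arcsin(p_z) ≈ -12.88°, λ = atan2(p_y, p_x) ≈ -36.86°.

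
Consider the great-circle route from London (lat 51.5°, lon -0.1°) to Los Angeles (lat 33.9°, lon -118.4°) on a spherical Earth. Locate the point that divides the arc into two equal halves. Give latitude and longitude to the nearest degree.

≈ lat 60°, lon -73°

The haversine formula gives a central angle δ ≈ 1.378 rad (79.0°) between the endpoints.
Interpolate at f = 1/2 with slerp weights a = sin((1−f)δ)/sin δ ≈ 0.648, b = sin(fδ)/sin δ ≈ 0.648.
p = a·p₁ + b·p₂ ≈ (0.148, -0.474, 0.868); φ = arcsin(p_z) ≈ 60.26°, λ = atan2(p_y, p_x) ≈ -72.70°.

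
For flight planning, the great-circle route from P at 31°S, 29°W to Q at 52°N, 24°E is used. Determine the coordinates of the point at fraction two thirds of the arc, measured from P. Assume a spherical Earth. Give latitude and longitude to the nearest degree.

≈ 26°N, 0°E

From cos δ = sin φ₁ sin φ₂ + cos φ₁ cos φ₂ cos Δλ, the central angle is δ ≈ 1.659 rad (95.1°).
Interpolate at f = 2/3 with slerp weights a = sin((1−f)δ)/sin δ ≈ 0.527, b = sin(fδ)/sin δ ≈ 0.897.
p = a·p₁ + b·p₂ ≈ (0.900, 0.006, 0.436); φ = arcsin(p_z) ≈ 25.82°, λ = atan2(p_y, p_x) ≈ 0.36°.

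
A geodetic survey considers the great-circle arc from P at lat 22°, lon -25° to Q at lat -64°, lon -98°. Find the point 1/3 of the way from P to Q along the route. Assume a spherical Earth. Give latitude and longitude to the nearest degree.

Write both endpoints as unit vectors p₁, p₂ with components (cos φ cos λ, cos φ sin λ, sin φ).
The central angle between the endpoints is δ = arccos(p₁·p₂) ≈ 1.790 rad (102.6°).
Interpolate at f = 1/3 with slerp weights a = sin((1−f)δ)/sin δ ≈ 0.953, b = sin(fδ)/sin δ ≈ 0.576.
p = a·p₁ + b·p₂ ≈ (0.765, -0.623, -0.161); φ = arcsin(p_z) ≈ -9.25°, λ = atan2(p_y, p_x) ≈ -39.16°.

≈ lat -9°, lon -39°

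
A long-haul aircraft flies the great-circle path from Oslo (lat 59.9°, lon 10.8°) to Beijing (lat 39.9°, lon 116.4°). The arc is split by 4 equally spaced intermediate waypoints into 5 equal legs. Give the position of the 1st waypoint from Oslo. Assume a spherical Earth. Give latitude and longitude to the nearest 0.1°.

Write both endpoints as unit vectors p₁, p₂ with components (cos φ cos λ, cos φ sin λ, sin φ).
The central angle between the endpoints is δ = arccos(p₁·p₂) ≈ 1.102 rad (63.2°).
Interpolate at f = 1/5 with slerp weights a = sin((1−f)δ)/sin δ ≈ 0.865, b = sin(fδ)/sin δ ≈ 0.245.
p = a·p₁ + b·p₂ ≈ (0.343, 0.250, 0.906); φ = arcsin(p_z) ≈ 64.92°, λ = atan2(p_y, p_x) ≈ 36.09°.

≈ lat 64.9°, lon 36.1°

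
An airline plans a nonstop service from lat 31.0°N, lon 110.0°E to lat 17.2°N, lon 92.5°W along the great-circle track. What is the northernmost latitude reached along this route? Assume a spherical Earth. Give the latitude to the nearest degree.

≈ 67°N

The great circle lies in the plane with unit normal n̂ = (p₁ × p₂)/|p₁ × p₂|.
Here n̂_z ≈ +0.393; the vertex latitude is φ_max = arccos|n̂_z| ≈ 66.8°.
Check via Clairaut: cos φ_max = |cos φ₁| · sin C = cos(31.0°)·sin(27.3°) ≈ 0.393, again giving ≈ 66.8°.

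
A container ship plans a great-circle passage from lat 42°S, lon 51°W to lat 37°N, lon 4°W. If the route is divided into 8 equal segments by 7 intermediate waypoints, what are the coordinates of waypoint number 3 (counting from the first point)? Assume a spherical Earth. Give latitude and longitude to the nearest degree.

Convert each endpoint to a unit vector on the sphere (x = cos φ cos λ, y = cos φ sin λ, z = sin φ).
The central angle between the endpoints is δ = arccos(p₁·p₂) ≈ 1.569 rad (89.9°).
Interpolate at f = 3/8 with slerp weights a = sin((1−f)δ)/sin δ ≈ 0.831, b = sin(fδ)/sin δ ≈ 0.555.
p = a·p₁ + b·p₂ ≈ (0.831, -0.511, -0.222); φ = arcsin(p_z) ≈ -12.82°, λ = atan2(p_y, p_x) ≈ -31.58°.

≈ lat 13°S, lon 32°W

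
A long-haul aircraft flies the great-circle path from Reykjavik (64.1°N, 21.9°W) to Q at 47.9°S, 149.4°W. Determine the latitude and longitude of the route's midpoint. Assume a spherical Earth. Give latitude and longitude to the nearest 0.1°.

The haversine formula gives a central angle δ ≈ 2.579 rad (147.7°) between the endpoints.
Interpolate at f = 1/2 with slerp weights a = sin((1−f)δ)/sin δ ≈ 1.800, b = sin(fδ)/sin δ ≈ 1.800.
p = a·p₁ + b·p₂ ≈ (-0.309, -0.908, 0.284); φ = arcsin(p_z) ≈ 16.48°, λ = atan2(p_y, p_x) ≈ -108.81°.

≈ 16.5°N, 108.8°W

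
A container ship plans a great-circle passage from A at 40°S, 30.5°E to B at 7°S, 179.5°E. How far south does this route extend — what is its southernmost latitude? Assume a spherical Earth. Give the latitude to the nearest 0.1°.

The great circle lies in the plane with unit normal n̂ = (p₁ × p₂)/|p₁ × p₂|.
Here n̂_z ≈ +0.478; the vertex latitude is φ_max = arccos|n̂_z| ≈ 61.4°.
Check via Clairaut: cos φ_max = |cos φ₁| · sin C = cos(40.0°)·sin(141.4°) ≈ 0.478, again giving ≈ 61.4°.

≈ 61.4°S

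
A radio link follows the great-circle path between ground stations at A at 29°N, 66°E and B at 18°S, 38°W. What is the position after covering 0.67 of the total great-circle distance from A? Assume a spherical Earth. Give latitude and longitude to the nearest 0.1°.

≈ 0.5°S, 5.4°W

Write both endpoints as unit vectors p₁, p₂ with components (cos φ cos λ, cos φ sin λ, sin φ).
The central angle between the endpoints is δ = arccos(p₁·p₂) ≈ 1.929 rad (110.6°).
Interpolate at f = 0.67 with slerp weights a = sin((1−f)δ)/sin δ ≈ 0.635, b = sin(fδ)/sin δ ≈ 1.027.
p = a·p₁ + b·p₂ ≈ (0.996, -0.094, -0.010); φ = arcsin(p_z) ≈ -0.54°, λ = atan2(p_y, p_x) ≈ -5.39°.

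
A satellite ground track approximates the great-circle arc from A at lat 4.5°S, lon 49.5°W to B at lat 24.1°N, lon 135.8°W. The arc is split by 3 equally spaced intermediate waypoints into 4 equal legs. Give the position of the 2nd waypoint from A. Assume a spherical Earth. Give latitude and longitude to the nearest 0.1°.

≈ lat 13.3°N, lon 90.3°W

Convert each endpoint to a unit vector on the sphere (x = cos φ cos λ, y = cos φ sin λ, z = sin φ).
The central angle between the endpoints is δ = arccos(p₁·p₂) ≈ 1.544 rad (88.5°).
Interpolate at f = 2/4 with slerp weights a = sin((1−f)δ)/sin δ ≈ 0.698, b = sin(fδ)/sin δ ≈ 0.698.
p = a·p₁ + b·p₂ ≈ (-0.005, -0.973, 0.230); φ = arcsin(p_z) ≈ 13.31°, λ = atan2(p_y, p_x) ≈ -90.29°.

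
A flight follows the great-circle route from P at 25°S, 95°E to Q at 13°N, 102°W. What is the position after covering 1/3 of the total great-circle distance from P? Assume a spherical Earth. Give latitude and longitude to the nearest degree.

From cos δ = sin φ₁ sin φ₂ + cos φ₁ cos φ₂ cos Δλ, the central angle is δ ≈ 2.792 rad (160.0°).
Interpolate at f = 1/3 with slerp weights a = sin((1−f)δ)/sin δ ≈ 2.798, b = sin(fδ)/sin δ ≈ 2.343.
p = a·p₁ + b·p₂ ≈ (-0.696, 0.294, -0.656); φ = arcsin(p_z) ≈ -40.97°, λ = atan2(p_y, p_x) ≈ 157.10°.

≈ 41°S, 157°E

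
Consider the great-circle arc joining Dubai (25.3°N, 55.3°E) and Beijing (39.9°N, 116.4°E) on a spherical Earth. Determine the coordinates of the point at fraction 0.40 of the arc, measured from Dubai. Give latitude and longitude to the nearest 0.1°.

From cos δ = sin φ₁ sin φ₂ + cos φ₁ cos φ₂ cos Δλ, the central angle is δ ≈ 0.916 rad (52.5°).
Interpolate at f = 0.40 with slerp weights a = sin((1−f)δ)/sin δ ≈ 0.658, b = sin(fδ)/sin δ ≈ 0.452.
p = a·p₁ + b·p₂ ≈ (0.185, 0.800, 0.571); φ = arcsin(p_z) ≈ 34.83°, λ = atan2(p_y, p_x) ≈ 76.99°.

≈ 34.8°N, 77.0°E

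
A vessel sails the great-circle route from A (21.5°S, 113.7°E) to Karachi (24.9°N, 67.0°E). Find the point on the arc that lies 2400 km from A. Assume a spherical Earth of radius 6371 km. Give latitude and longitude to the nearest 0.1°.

≈ (6.1°S, 98.1°E)

Write both endpoints as unit vectors p₁, p₂ with components (cos φ cos λ, cos φ sin λ, sin φ).
The central angle between the endpoints is δ = arccos(p₁·p₂) ≈ 1.132 rad (64.9°). The total great-circle distance is δ·R ≈ 1.132 × 6371 ≈ 7215 km, so the target fraction is f = 2400/7215 ≈ 0.333.
Interpolate at f ≈ 0.333 with slerp weights a = sin((1−f)δ)/sin δ ≈ 0.757, b = sin(fδ)/sin δ ≈ 0.406.
p = a·p₁ + b·p₂ ≈ (-0.139, 0.985, -0.107); φ = arcsin(p_z) ≈ -6.12°, λ = atan2(p_y, p_x) ≈ 98.05°.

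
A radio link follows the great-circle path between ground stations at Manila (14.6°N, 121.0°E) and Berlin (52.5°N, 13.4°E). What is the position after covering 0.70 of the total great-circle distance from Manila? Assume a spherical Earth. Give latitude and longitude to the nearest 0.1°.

The haversine formula gives a central angle δ ≈ 1.549 rad (88.7°) between the endpoints.
Interpolate at f = 0.70 with slerp weights a = sin((1−f)δ)/sin δ ≈ 0.448, b = sin(fδ)/sin δ ≈ 0.884.
p = a·p₁ + b·p₂ ≈ (0.300, 0.497, 0.814); φ = arcsin(p_z) ≈ 54.53°, λ = atan2(p_y, p_x) ≈ 58.85°.

≈ 54.5°N, 58.8°E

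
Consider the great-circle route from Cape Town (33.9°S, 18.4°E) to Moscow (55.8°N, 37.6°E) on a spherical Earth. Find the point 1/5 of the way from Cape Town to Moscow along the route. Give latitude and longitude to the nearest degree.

Write both endpoints as unit vectors p₁, p₂ with components (cos φ cos λ, cos φ sin λ, sin φ).
The central angle between the endpoints is δ = arccos(p₁·p₂) ≈ 1.592 rad (91.2°).
Interpolate at f = 1/5 with slerp weights a = sin((1−f)δ)/sin δ ≈ 0.956, b = sin(fδ)/sin δ ≈ 0.313.
p = a·p₁ + b·p₂ ≈ (0.893, 0.358, -0.274); φ = arcsin(p_z) ≈ -15.93°, λ = atan2(p_y, p_x) ≈ 21.85°.

≈ 16°S, 22°E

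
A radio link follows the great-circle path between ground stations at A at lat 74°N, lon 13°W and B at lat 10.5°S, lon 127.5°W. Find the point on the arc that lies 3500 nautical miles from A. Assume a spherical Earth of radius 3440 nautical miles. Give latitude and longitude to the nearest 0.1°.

Convert each endpoint to a unit vector on the sphere (x = cos φ cos λ, y = cos φ sin λ, z = sin φ).
The central angle between the endpoints is δ = arccos(p₁·p₂) ≈ 1.862 rad (106.7°). The total great-circle distance is δ·R ≈ 1.862 × 3440 ≈ 6407 nmi, so the target fraction is f = 3500/6407 ≈ 0.546.
Interpolate at f ≈ 0.546 with slerp weights a = sin((1−f)δ)/sin δ ≈ 0.781, b = sin(fδ)/sin δ ≈ 0.888.
p = a·p₁ + b·p₂ ≈ (-0.322, -0.741, 0.589); φ = arcsin(p_z) ≈ 36.08°, λ = atan2(p_y, p_x) ≈ -113.47°.

≈ lat 36.1°N, lon 113.5°W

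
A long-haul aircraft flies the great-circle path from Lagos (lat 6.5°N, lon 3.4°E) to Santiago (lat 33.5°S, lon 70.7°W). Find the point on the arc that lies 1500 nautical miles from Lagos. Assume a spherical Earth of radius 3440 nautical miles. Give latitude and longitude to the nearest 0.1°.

Write both endpoints as unit vectors p₁, p₂ with components (cos φ cos λ, cos φ sin λ, sin φ).
The central angle between the endpoints is δ = arccos(p₁·p₂) ≈ 1.406 rad (80.5°). The total great-circle distance is δ·R ≈ 1.406 × 3440 ≈ 4835 nmi, so the target fraction is f = 1500/4835 ≈ 0.310.
Interpolate at f ≈ 0.310 with slerp weights a = sin((1−f)δ)/sin δ ≈ 0.836, b = sin(fδ)/sin δ ≈ 0.428.
p = a·p₁ + b·p₂ ≈ (0.947, -0.288, -0.142); φ = arcsin(p_z) ≈ -8.15°, λ = atan2(p_y, p_x) ≈ -16.90°.

≈ lat 8.1°S, lon 16.9°W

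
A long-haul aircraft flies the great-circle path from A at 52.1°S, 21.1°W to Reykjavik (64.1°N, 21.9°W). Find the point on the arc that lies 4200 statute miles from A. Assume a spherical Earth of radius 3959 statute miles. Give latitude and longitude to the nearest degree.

≈ 9°N, 21°W

Convert each endpoint to a unit vector on the sphere (x = cos φ cos λ, y = cos φ sin λ, z = sin φ).
The central angle between the endpoints is δ = arccos(p₁·p₂) ≈ 2.028 rad (116.2°). The total great-circle distance is δ·R ≈ 2.028 × 3959 ≈ 8029 mi, so the target fraction is f = 4200/8029 ≈ 0.523.
Interpolate at f ≈ 0.523 with slerp weights a = sin((1−f)δ)/sin δ ≈ 0.918, b = sin(fδ)/sin δ ≈ 0.973.
p = a·p₁ + b·p₂ ≈ (0.920, -0.361, 0.151); φ = arcsin(p_z) ≈ 8.68°, λ = atan2(p_y, p_x) ≈ -21.44°.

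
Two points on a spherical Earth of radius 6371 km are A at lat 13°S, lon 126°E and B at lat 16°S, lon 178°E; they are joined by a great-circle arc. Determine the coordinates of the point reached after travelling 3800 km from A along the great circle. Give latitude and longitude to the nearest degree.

The haversine formula gives a central angle δ ≈ 0.878 rad (50.3°) between the endpoints. The total great-circle distance is δ·R ≈ 0.878 × 6371 ≈ 5594 km, so the target fraction is f = 3800/5594 ≈ 0.679.
Interpolate at f ≈ 0.679 with slerp weights a = sin((1−f)δ)/sin δ ≈ 0.361, b = sin(fδ)/sin δ ≈ 0.730.
p = a·p₁ + b·p₂ ≈ (-0.908, 0.309, -0.282); φ = arcsin(p_z) ≈ -16.41°, λ = atan2(p_y, p_x) ≈ 161.20°.

≈ lat 16°S, lon 161°E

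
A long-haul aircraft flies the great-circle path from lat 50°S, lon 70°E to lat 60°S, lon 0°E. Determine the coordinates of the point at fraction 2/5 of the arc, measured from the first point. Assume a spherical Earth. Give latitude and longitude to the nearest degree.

Write both endpoints as unit vectors p₁, p₂ with components (cos φ cos λ, cos φ sin λ, sin φ).
The central angle between the endpoints is δ = arccos(p₁·p₂) ≈ 0.687 rad (39.3°).
Interpolate at f = 2/5 with slerp weights a = sin((1−f)δ)/sin δ ≈ 0.632, b = sin(fδ)/sin δ ≈ 0.428.
p = a·p₁ + b·p₂ ≈ (0.353, 0.382, -0.854); φ = arcsin(p_z) ≈ -58.69°, λ = atan2(p_y, p_x) ≈ 47.24°.

≈ lat 59°S, lon 47°E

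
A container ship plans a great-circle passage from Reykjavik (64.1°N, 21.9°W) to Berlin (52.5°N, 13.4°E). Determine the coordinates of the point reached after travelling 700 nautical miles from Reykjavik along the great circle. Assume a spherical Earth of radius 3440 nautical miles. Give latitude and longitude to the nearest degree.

Write both endpoints as unit vectors p₁, p₂ with components (cos φ cos λ, cos φ sin λ, sin φ).
The central angle between the endpoints is δ = arccos(p₁·p₂) ≈ 0.375 rad (21.5°). The total great-circle distance is δ·R ≈ 0.375 × 3440 ≈ 1288 nmi, so the target fraction is f = 700/1288 ≈ 0.543.
Interpolate at f ≈ 0.543 with slerp weights a = sin((1−f)δ)/sin δ ≈ 0.465, b = sin(fδ)/sin δ ≈ 0.552.
p = a·p₁ + b·p₂ ≈ (0.516, 0.002, 0.857); φ = arcsin(p_z) ≈ 58.96°, λ = atan2(p_y, p_x) ≈ 0.24°.

≈ 59°N, 0°E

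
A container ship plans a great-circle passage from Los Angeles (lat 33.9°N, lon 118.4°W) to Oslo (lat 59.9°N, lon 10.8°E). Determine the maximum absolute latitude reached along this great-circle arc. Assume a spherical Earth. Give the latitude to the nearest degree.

The great circle lies in the plane with unit normal n̂ = (p₁ × p₂)/|p₁ × p₂|.
Here n̂_z ≈ +0.331; the vertex latitude is φ_max = arccos|n̂_z| ≈ 70.7°.
Check via Clairaut: cos φ_max = |cos φ₁| · sin C = cos(33.9°)·sin(23.5°) ≈ 0.331, again giving ≈ 70.7°.

≈ 71°N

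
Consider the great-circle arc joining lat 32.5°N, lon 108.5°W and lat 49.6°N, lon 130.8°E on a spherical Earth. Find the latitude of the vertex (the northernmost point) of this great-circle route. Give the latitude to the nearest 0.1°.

The great circle lies in the plane with unit normal n̂ = (p₁ × p₂)/|p₁ × p₂|.
Here n̂_z ≈ -0.474; the vertex latitude is φ_max = arccos|n̂_z| ≈ 61.7°.

≈ 61.7°N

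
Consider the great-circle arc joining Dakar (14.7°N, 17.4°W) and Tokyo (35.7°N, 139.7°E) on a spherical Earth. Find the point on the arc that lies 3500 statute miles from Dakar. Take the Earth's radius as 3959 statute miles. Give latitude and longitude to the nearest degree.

Write both endpoints as unit vectors p₁, p₂ with components (cos φ cos λ, cos φ sin λ, sin φ).
The central angle between the endpoints is δ = arccos(p₁·p₂) ≈ 2.184 rad (125.1°). The total great-circle distance is δ·R ≈ 2.184 × 3959 ≈ 8647 mi, so the target fraction is f = 3500/8647 ≈ 0.405.
Interpolate at f ≈ 0.405 with slerp weights a = sin((1−f)δ)/sin δ ≈ 1.178, b = sin(fδ)/sin δ ≈ 0.946.
p = a·p₁ + b·p₂ ≈ (0.502, 0.156, 0.851); φ = arcsin(p_z) ≈ 58.30°, λ = atan2(p_y, p_x) ≈ 17.26°.

≈ 58°N, 17°E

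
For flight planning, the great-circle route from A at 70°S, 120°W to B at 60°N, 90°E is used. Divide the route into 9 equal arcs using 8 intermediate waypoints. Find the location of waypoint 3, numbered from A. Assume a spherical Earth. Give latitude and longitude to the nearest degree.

Write both endpoints as unit vectors p₁, p₂ with components (cos φ cos λ, cos φ sin λ, sin φ).
The central angle between the endpoints is δ = arccos(p₁·p₂) ≈ 2.865 rad (164.1°).
Interpolate at f = 3/9 with slerp weights a = sin((1−f)δ)/sin δ ≈ 3.449, b = sin(fδ)/sin δ ≈ 2.985.
p = a·p₁ + b·p₂ ≈ (-0.590, 0.471, -0.656); φ = arcsin(p_z) ≈ -40.99°, λ = atan2(p_y, p_x) ≈ 141.39°.

≈ 41°S, 141°E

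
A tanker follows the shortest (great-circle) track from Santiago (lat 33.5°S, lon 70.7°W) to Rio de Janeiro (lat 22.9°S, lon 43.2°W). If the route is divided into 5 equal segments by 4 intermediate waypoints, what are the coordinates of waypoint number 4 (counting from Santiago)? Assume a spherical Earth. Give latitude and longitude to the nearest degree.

≈ lat 25°S, lon 48°W

From cos δ = sin φ₁ sin φ₂ + cos φ₁ cos φ₂ cos Δλ, the central angle is δ ≈ 0.460 rad (26.3°).
Interpolate at f = 4/5 with slerp weights a = sin((1−f)δ)/sin δ ≈ 0.207, b = sin(fδ)/sin δ ≈ 0.810.
p = a·p₁ + b·p₂ ≈ (0.601, -0.674, -0.430); φ = arcsin(p_z) ≈ -25.44°, λ = atan2(p_y, p_x) ≈ -48.26°.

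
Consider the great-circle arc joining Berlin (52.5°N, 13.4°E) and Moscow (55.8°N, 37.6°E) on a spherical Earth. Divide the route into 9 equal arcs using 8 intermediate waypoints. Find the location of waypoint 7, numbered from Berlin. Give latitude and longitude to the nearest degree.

≈ (55°N, 32°E)

Write both endpoints as unit vectors p₁, p₂ with components (cos φ cos λ, cos φ sin λ, sin φ).
The central angle between the endpoints is δ = arccos(p₁·p₂) ≈ 0.253 rad (14.5°).
Interpolate at f = 7/9 with slerp weights a = sin((1−f)δ)/sin δ ≈ 0.224, b = sin(fδ)/sin δ ≈ 0.781.
p = a·p₁ + b·p₂ ≈ (0.481, 0.300, 0.824); φ = arcsin(p_z) ≈ 55.50°, λ = atan2(p_y, p_x) ≈ 31.92°.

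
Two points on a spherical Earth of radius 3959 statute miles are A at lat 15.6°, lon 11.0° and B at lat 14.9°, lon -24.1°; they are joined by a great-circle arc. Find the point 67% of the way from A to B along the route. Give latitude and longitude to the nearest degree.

≈ lat 16°, lon -13°

Convert each endpoint to a unit vector on the sphere (x = cos φ cos λ, y = cos φ sin λ, z = sin φ).
The central angle between the endpoints is δ = arccos(p₁·p₂) ≈ 0.590 rad (33.8°).
Interpolate at f = 0.67 with slerp weights a = sin((1−f)δ)/sin δ ≈ 0.348, b = sin(fδ)/sin δ ≈ 0.692.
p = a·p₁ + b·p₂ ≈ (0.939, -0.209, 0.272); φ = arcsin(p_z) ≈ 15.75°, λ = atan2(p_y, p_x) ≈ -12.56°.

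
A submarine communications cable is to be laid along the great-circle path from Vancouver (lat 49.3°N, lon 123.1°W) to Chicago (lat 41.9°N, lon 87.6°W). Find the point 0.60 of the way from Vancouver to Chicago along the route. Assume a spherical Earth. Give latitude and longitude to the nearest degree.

From cos δ = sin φ₁ sin φ₂ + cos φ₁ cos φ₂ cos Δλ, the central angle is δ ≈ 0.448 rad (25.7°).
Interpolate at f = 0.60 with slerp weights a = sin((1−f)δ)/sin δ ≈ 0.411, b = sin(fδ)/sin δ ≈ 0.613.
p = a·p₁ + b·p₂ ≈ (-0.127, -0.681, 0.721); φ = arcsin(p_z) ≈ 46.17°, λ = atan2(p_y, p_x) ≈ -100.60°.

≈ lat 46°N, lon 101°W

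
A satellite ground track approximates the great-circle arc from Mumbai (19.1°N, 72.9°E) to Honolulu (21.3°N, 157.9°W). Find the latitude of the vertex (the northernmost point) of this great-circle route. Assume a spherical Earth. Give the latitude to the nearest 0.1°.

≈ 40.6°N

The great circle lies in the plane with unit normal n̂ = (p₁ × p₂)/|p₁ × p₂|.
Here n̂_z ≈ +0.759; the vertex latitude is φ_max = arccos|n̂_z| ≈ 40.6°.
Check via Clairaut: cos φ_max = |cos φ₁| · sin C = cos(19.1°)·sin(53.4°) ≈ 0.759, again giving ≈ 40.6°.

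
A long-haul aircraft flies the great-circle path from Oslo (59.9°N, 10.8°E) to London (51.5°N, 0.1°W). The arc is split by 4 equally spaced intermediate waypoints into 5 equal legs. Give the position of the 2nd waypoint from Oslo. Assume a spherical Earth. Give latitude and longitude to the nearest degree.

From cos δ = sin φ₁ sin φ₂ + cos φ₁ cos φ₂ cos Δλ, the central angle is δ ≈ 0.181 rad (10.4°).
Interpolate at f = 2/5 with slerp weights a = sin((1−f)δ)/sin δ ≈ 0.602, b = sin(fδ)/sin δ ≈ 0.402.
p = a·p₁ + b·p₂ ≈ (0.547, 0.056, 0.835); φ = arcsin(p_z) ≈ 56.66°, λ = atan2(p_y, p_x) ≈ 5.86°.

≈ (57°N, 6°E)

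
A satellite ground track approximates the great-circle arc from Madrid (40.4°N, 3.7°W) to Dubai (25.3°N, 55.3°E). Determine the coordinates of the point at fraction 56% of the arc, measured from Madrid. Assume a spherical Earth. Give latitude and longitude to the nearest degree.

Write both endpoints as unit vectors p₁, p₂ with components (cos φ cos λ, cos φ sin λ, sin φ).
The central angle between the endpoints is δ = arccos(p₁·p₂) ≈ 0.887 rad (50.8°).
Interpolate at f = 0.56 with slerp weights a = sin((1−f)δ)/sin δ ≈ 0.491, b = sin(fδ)/sin δ ≈ 0.615.
p = a·p₁ + b·p₂ ≈ (0.689, 0.433, 0.581); φ = arcsin(p_z) ≈ 35.51°, λ = atan2(p_y, p_x) ≈ 32.12°.

≈ 36°N, 32°E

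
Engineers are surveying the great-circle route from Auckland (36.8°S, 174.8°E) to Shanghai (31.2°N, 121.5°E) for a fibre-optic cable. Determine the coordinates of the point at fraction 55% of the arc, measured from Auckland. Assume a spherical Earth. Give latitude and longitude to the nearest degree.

Write both endpoints as unit vectors p₁, p₂ with components (cos φ cos λ, cos φ sin λ, sin φ).
The central angle between the endpoints is δ = arccos(p₁·p₂) ≈ 1.472 rad (84.3°).
Interpolate at f = 0.55 with slerp weights a = sin((1−f)δ)/sin δ ≈ 0.618, b = sin(fδ)/sin δ ≈ 0.727.
p = a·p₁ + b·p₂ ≈ (-0.818, 0.575, 0.007); φ = arcsin(p_z) ≈ 0.38°, λ = atan2(p_y, p_x) ≈ 144.87°.

≈ 0°N, 145°E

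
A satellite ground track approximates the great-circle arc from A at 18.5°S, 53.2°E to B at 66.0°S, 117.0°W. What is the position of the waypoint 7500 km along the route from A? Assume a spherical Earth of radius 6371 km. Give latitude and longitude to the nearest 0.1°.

Write both endpoints as unit vectors p₁, p₂ with components (cos φ cos λ, cos φ sin λ, sin φ).
The central angle between the endpoints is δ = arccos(p₁·p₂) ≈ 1.661 rad (95.2°). The total great-circle distance is δ·R ≈ 1.661 × 6371 ≈ 10583 km, so the target fraction is f = 7500/10583 ≈ 0.709.
Interpolate at f ≈ 0.709 with slerp weights a = sin((1−f)δ)/sin δ ≈ 0.467, b = sin(fδ)/sin δ ≈ 0.927.
p = a·p₁ + b·p₂ ≈ (0.094, 0.019, -0.995); φ = arcsin(p_z) ≈ -84.49°, λ = atan2(p_y, p_x) ≈ 11.22°.

≈ 84.5°S, 11.2°E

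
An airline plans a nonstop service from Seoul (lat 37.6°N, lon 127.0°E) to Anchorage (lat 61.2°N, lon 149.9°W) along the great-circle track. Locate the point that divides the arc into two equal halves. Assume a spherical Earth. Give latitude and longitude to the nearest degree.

Write both endpoints as unit vectors p₁, p₂ with components (cos φ cos λ, cos φ sin λ, sin φ).
The central angle between the endpoints is δ = arccos(p₁·p₂) ≈ 0.951 rad (54.5°).
Interpolate at f = 1/2 with slerp weights a = sin((1−f)δ)/sin δ ≈ 0.562, b = sin(fδ)/sin δ ≈ 0.562.
p = a·p₁ + b·p₂ ≈ (-0.503, 0.220, 0.836); φ = arcsin(p_z) ≈ 56.73°, λ = atan2(p_y, p_x) ≈ 156.36°.

≈ lat 57°N, lon 156°E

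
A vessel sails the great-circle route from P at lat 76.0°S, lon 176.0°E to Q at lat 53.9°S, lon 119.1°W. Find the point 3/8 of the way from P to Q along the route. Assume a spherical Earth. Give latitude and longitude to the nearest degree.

Convert each endpoint to a unit vector on the sphere (x = cos φ cos λ, y = cos φ sin λ, z = sin φ).
The central angle between the endpoints is δ = arccos(p₁·p₂) ≈ 0.565 rad (32.4°).
Interpolate at f = 3/8 with slerp weights a = sin((1−f)δ)/sin δ ≈ 0.646, b = sin(fδ)/sin δ ≈ 0.393.
p = a·p₁ + b·p₂ ≈ (-0.268, -0.191, -0.944); φ = arcsin(p_z) ≈ -70.75°, λ = atan2(p_y, p_x) ≈ -144.52°.

≈ lat 71°S, lon 145°W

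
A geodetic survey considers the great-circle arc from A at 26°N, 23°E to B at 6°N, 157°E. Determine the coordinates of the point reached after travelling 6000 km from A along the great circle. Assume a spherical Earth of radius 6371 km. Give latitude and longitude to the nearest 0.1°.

≈ 37.6°N, 86.2°E

Write both endpoints as unit vectors p₁, p₂ with components (cos φ cos λ, cos φ sin λ, sin φ).
The central angle between the endpoints is δ = arccos(p₁·p₂) ≈ 2.184 rad (125.1°). The total great-circle distance is δ·R ≈ 2.184 × 6371 ≈ 13911 km, so the target fraction is f = 6000/13911 ≈ 0.431.
Interpolate at f ≈ 0.431 with slerp weights a = sin((1−f)δ)/sin δ ≈ 1.157, b = sin(fδ)/sin δ ≈ 0.988.
p = a·p₁ + b·p₂ ≈ (0.052, 0.790, 0.610); φ = arcsin(p_z) ≈ 37.62°, λ = atan2(p_y, p_x) ≈ 86.22°.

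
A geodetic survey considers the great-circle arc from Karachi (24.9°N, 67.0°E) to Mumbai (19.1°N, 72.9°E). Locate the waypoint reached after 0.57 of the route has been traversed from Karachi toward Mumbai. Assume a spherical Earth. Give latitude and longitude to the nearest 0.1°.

≈ 21.6°N, 70.4°E

Write both endpoints as unit vectors p₁, p₂ with components (cos φ cos λ, cos φ sin λ, sin φ).
The central angle between the endpoints is δ = arccos(p₁·p₂) ≈ 0.139 rad (8.0°).
Interpolate at f = 0.57 with slerp weights a = sin((1−f)δ)/sin δ ≈ 0.431, b = sin(fδ)/sin δ ≈ 0.571.
p = a·p₁ + b·p₂ ≈ (0.312, 0.876, 0.368); φ = arcsin(p_z) ≈ 21.62°, λ = atan2(p_y, p_x) ≈ 70.42°.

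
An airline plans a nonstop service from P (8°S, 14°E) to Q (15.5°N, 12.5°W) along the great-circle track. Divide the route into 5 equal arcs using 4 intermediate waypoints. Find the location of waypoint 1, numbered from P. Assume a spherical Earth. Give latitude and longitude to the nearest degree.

The haversine formula gives a central angle δ ≈ 0.615 rad (35.2°) between the endpoints.
Interpolate at f = 1/5 with slerp weights a = sin((1−f)δ)/sin δ ≈ 0.819, b = sin(fδ)/sin δ ≈ 0.213.
p = a·p₁ + b·p₂ ≈ (0.987, 0.152, -0.057); φ = arcsin(p_z) ≈ -3.27°, λ = atan2(p_y, p_x) ≈ 8.75°.

≈ (3°S, 9°E)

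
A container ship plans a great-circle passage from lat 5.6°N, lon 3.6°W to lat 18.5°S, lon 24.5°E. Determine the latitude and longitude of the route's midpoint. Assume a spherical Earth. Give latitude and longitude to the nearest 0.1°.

Write both endpoints as unit vectors p₁, p₂ with components (cos φ cos λ, cos φ sin λ, sin φ).
The central angle between the endpoints is δ = arccos(p₁·p₂) ≈ 0.641 rad (36.7°).
Interpolate at f = 1/2 with slerp weights a = sin((1−f)δ)/sin δ ≈ 0.527, b = sin(fδ)/sin δ ≈ 0.527.
p = a·p₁ + b·p₂ ≈ (0.978, 0.174, -0.116); φ = arcsin(p_z) ≈ -6.65°, λ = atan2(p_y, p_x) ≈ 10.10°.

≈ lat 6.6°S, lon 10.1°E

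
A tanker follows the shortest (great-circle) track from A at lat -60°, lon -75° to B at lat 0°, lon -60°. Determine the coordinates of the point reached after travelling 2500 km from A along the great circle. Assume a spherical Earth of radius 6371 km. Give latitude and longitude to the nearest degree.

Write both endpoints as unit vectors p₁, p₂ with components (cos φ cos λ, cos φ sin λ, sin φ).
The central angle between the endpoints is δ = arccos(p₁·p₂) ≈ 1.067 rad (61.1°). The total great-circle distance is δ·R ≈ 1.067 × 6371 ≈ 6796 km, so the target fraction is f = 2500/6796 ≈ 0.368.
Interpolate at f ≈ 0.368 with slerp weights a = sin((1−f)δ)/sin δ ≈ 0.713, b = sin(fδ)/sin δ ≈ 0.437.
p = a·p₁ + b·p₂ ≈ (0.311, -0.723, -0.618); φ = arcsin(p_z) ≈ -38.14°, λ = atan2(p_y, p_x) ≈ -66.74°.

≈ lat -38°, lon -67°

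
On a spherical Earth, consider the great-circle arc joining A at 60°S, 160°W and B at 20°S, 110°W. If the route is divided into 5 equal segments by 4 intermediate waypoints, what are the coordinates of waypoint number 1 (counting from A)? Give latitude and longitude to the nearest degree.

Convert each endpoint to a unit vector on the sphere (x = cos φ cos λ, y = cos φ sin λ, z = sin φ).
The central angle between the endpoints is δ = arccos(p₁·p₂) ≈ 0.930 rad (53.3°).
Interpolate at f = 1/5 with slerp weights a = sin((1−f)δ)/sin δ ≈ 0.845, b = sin(fδ)/sin δ ≈ 0.231.
p = a·p₁ + b·p₂ ≈ (-0.471, -0.348, -0.810); φ = arcsin(p_z) ≈ -54.14°, λ = atan2(p_y, p_x) ≈ -143.53°.

≈ 54°S, 144°W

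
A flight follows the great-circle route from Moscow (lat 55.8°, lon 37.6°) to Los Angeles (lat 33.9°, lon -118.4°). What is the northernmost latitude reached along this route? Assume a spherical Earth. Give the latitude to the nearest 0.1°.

The great circle lies in the plane with unit normal n̂ = (p₁ × p₂)/|p₁ × p₂|.
Here n̂_z ≈ -0.190; the vertex latitude is φ_max = arccos|n̂_z| ≈ 79.1°.
Check via Clairaut: cos φ_max = |cos φ₁| · sin C = cos(55.8°)·sin(19.7°) ≈ 0.190, again giving ≈ 79.1°.

≈ 79.1°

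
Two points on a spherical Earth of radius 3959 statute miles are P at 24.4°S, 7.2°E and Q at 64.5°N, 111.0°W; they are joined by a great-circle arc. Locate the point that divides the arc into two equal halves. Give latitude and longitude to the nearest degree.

Convert each endpoint to a unit vector on the sphere (x = cos φ cos λ, y = cos φ sin λ, z = sin φ).
The central angle between the endpoints is δ = arccos(p₁·p₂) ≈ 2.163 rad (123.9°).
Interpolate at f = 1/2 with slerp weights a = sin((1−f)δ)/sin δ ≈ 1.064, b = sin(fδ)/sin δ ≈ 1.064.
p = a·p₁ + b·p₂ ≈ (0.797, -0.306, 0.521); φ = arcsin(p_z) ≈ 31.38°, λ = atan2(p_y, p_x) ≈ -21.01°.

≈ 31°N, 21°W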